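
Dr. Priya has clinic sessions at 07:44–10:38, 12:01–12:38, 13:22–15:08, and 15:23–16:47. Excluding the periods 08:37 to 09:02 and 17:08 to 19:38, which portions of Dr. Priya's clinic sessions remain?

07:44-10:38 minus B → 07:44-08:37, 09:02-10:38.
12:01-12:38: no B overlap → unchanged.
13:22-15:08: no B overlap → unchanged.
15:23-16:47: no B overlap → unchanged.

07:44-08:37, 09:02-10:38, 12:01-12:38, 13:22-15:08, 15:23-16:47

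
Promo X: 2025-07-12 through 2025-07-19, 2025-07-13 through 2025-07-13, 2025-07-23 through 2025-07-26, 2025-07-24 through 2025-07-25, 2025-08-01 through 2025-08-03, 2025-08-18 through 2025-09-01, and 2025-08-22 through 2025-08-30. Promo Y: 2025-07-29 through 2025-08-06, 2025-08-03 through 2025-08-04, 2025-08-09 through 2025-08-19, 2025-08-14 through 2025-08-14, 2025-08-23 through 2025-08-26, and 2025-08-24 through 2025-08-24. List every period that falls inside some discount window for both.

2025-08-01 through 2025-08-03, 2025-08-18 through 2025-08-19, 2025-08-23 through 2025-08-26

A, merged: 2025-07-12 through 2025-07-19, 2025-07-23 through 2025-07-26, 2025-08-01 through 2025-08-03, 2025-08-18 through 2025-09-01.
B, merged: 2025-07-29 through 2025-08-06, 2025-08-09 through 2025-08-19, 2025-08-23 through 2025-08-26.
2025-07-12 through 2025-07-19 meets no B interval.
2025-07-23 through 2025-07-26 meets no B interval.
2025-08-01 through 2025-08-03 ∩ B → 2025-08-01 through 2025-08-03.
2025-08-18 through 2025-09-01 ∩ B → 2025-08-18 through 2025-08-19, 2025-08-23 through 2025-08-26.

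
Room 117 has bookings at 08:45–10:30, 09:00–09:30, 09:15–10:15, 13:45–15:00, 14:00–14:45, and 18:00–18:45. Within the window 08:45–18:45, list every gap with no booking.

10:30–13:45, 15:00–18:00

After merging, the occupied span is 08:45–10:30, 13:45–15:00, 18:00–18:45.
Gaps within 08:45–18:45: 10:30–13:45, 15:00–18:00.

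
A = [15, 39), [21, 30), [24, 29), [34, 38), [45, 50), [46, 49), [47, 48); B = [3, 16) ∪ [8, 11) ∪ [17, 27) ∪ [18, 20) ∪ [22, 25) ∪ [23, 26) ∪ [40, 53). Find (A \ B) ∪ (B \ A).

[3, 15) ∪ [16, 17) ∪ [27, 39) ∪ [40, 45) ∪ [50, 53)

A, merged: [15, 39), [45, 50).
B, merged: [3, 16), [17, 27), [40, 53).
A \ B = [16, 17), [27, 39).
B \ A = [3, 15), [40, 45), [50, 53).
Union of the two gives the symmetric difference.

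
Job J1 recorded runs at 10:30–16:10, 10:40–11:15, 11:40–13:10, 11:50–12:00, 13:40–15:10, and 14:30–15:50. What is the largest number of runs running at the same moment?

3

Sweep endpoints in order; track running count of active intervals.
Peak of 3 reached at 11:50.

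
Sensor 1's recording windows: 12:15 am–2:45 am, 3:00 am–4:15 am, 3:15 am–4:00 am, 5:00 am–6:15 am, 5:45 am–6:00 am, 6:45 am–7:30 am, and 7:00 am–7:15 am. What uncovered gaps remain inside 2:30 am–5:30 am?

2:45 am–3:00 am, 4:15 am–5:00 am

The merged coverage is 12:15 am–2:45 am, 3:00 am–4:15 am, 5:00 am–6:15 am, 6:45 am–7:30 am.
Uncovered inside 2:30 am–5:30 am: 2:45 am–3:00 am, 4:15 am–5:00 am.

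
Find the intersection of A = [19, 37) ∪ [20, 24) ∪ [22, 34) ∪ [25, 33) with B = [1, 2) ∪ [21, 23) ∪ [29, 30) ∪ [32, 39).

[21, 23) ∪ [29, 30) ∪ [32, 37)

A, merged: [19, 37).
[19, 37) meets the second set on [21, 23), [29, 30), [32, 37).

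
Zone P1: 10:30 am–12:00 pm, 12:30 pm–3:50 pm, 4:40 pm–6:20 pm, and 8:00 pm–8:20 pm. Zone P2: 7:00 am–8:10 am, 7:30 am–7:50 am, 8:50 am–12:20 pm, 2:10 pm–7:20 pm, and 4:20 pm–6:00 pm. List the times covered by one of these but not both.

7:00 am–8:10 am, 8:50 am–10:30 am, 12:00 pm–12:20 pm, 12:30 pm–2:10 pm, 3:50 pm–4:40 pm, 6:20 pm–7:20 pm, 8:00 pm–8:20 pm

B, merged: 7:00 am–8:10 am, 8:50 am–12:20 pm, 2:10 pm–7:20 pm.
A but not B: 12:30 pm–2:10 pm, 8:00 pm–8:20 pm.
B but not A: 7:00 am–8:10 am, 8:50 am–10:30 am, 12:00 pm–12:20 pm, 3:50 pm–4:40 pm, 6:20 pm–7:20 pm.
Combining gives A △ B.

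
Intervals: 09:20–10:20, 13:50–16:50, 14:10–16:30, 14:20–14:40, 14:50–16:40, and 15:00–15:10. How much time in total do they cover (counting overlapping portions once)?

4 h

Merged: 09:20–10:20, 13:50–16:50.
Lengths: 1 h + 3 h = 4 h.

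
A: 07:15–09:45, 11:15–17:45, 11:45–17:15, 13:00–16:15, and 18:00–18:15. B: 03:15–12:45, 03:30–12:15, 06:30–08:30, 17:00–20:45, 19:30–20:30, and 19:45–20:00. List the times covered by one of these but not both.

A, merged: 07:15–09:45, 11:15–17:45, 18:00–18:15.
B, merged: 03:15–12:45, 17:00–20:45.
A but not B: 12:45–17:00.
B but not A: 03:15–07:15, 09:45–11:15, 17:45–18:00, 18:15–20:45.
Combining gives A △ B.

03:15–07:15, 09:45–11:15, 12:45–17:00, 17:45–18:00, 18:15–20:45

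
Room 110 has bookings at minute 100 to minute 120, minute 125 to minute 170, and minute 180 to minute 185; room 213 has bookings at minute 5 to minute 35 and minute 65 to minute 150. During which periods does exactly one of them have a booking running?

A \ B = minute 150 to minute 170, minute 180 to minute 185.
B \ A = minute 5 to minute 35, minute 65 to minute 100, minute 120 to minute 125.
Union of the two gives the symmetric difference.

minute 5 to minute 35, minute 65 to minute 100, minute 120 to minute 125, minute 150 to minute 170, minute 180 to minute 185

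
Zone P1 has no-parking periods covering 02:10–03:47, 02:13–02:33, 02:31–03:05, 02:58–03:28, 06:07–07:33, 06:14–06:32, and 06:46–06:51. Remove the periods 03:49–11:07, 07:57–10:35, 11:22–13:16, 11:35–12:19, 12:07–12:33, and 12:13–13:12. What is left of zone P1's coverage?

02:10-03:47

Merge the first list: 02:10-03:47, 06:07-07:33.
Merge the second list: 03:49-11:07, 11:22-13:16.
02:10-03:47 is untouched.
06:07-07:33 lies entirely inside B → drops out.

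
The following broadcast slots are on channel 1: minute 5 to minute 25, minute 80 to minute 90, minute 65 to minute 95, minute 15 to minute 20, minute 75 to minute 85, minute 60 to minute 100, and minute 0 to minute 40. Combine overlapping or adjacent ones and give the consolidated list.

minute 0 to minute 40, minute 60 to minute 100

Sort by start: minute 0 to minute 40, minute 5 to minute 25, minute 15 to minute 20, minute 60 to minute 100, minute 65 to minute 95, minute 75 to minute 85, minute 80 to minute 90.
minute 5 to minute 25 overlaps/touches minute 0 to minute 40 → extend to minute 0 to minute 40.
minute 15 to minute 20 overlaps/touches minute 0 to minute 40 → extend to minute 0 to minute 40.
minute 60 to minute 100 is disjoint → start new block.
minute 65 to minute 95 overlaps/touches minute 60 to minute 100 → extend to minute 60 to minute 100.
minute 75 to minute 85 overlaps/touches minute 60 to minute 100 → extend to minute 60 to minute 100.
minute 80 to minute 90 overlaps/touches minute 60 to minute 100 → extend to minute 60 to minute 100.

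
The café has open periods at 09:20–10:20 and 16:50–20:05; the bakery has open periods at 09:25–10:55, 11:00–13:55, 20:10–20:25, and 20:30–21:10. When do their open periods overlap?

09:20–10:20 overlaps B on 09:25–10:20.
16:50–20:05 falls entirely outside B.

09:25–10:20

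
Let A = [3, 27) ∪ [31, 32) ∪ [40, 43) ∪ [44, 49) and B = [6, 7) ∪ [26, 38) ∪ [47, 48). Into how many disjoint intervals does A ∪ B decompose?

A ∪ B = [3, 38), [40, 43), [44, 49).
That is 3 disjoint pieces.

3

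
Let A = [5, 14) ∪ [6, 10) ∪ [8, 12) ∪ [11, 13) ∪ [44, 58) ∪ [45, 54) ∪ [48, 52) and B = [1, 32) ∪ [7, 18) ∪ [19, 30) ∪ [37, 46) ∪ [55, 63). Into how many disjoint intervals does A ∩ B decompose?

First set merges to [5, 14), [44, 58).
Second set merges to [1, 32), [37, 46), [55, 63).
A ∩ B = [5, 14), [44, 46), [55, 58).
That is 3 disjoint pieces.

3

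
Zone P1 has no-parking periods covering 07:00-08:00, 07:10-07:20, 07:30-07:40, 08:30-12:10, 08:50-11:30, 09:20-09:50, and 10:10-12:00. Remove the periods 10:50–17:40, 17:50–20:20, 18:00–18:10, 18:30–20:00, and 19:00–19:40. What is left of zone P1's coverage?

Merge the first list: 07:00-08:00, 08:30-12:10.
Merge the second list: 10:50-17:40, 17:50-20:20.
07:00-08:00: no B overlap → unchanged.
08:30-12:10 minus B → 08:30-10:50.

07:00-08:00, 08:30-10:50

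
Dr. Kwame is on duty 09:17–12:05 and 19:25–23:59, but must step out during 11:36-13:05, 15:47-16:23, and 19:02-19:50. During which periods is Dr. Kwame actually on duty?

09:17-12:05 \ B = 09:17-11:36.
19:25-23:59 \ B = 19:50-23:59.

09:17-11:36, 19:50-23:59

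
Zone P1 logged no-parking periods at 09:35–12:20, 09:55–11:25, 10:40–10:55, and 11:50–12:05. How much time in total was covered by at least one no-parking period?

2 h 45 min

Merged: 09:35-12:20.
Length: 2 h 45 min.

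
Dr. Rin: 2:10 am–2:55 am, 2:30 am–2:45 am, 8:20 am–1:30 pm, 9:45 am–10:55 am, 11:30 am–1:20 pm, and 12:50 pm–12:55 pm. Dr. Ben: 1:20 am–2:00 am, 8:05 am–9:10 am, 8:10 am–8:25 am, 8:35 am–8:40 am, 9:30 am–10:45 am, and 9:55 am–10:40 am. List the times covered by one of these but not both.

A, merged: 2:10 am-2:55 am, 8:20 am-1:30 pm.
B, merged: 1:20 am-2:00 am, 8:05 am-9:10 am, 9:30 am-10:45 am.
Only in the first: 2:10 am-2:55 am, 9:10 am-9:30 am, 10:45 am-1:30 pm.
Only in the second: 1:20 am-2:00 am, 8:05 am-8:20 am.
Together these are the periods covered by exactly one.

1:20 am-2:00 am, 2:10 am-2:55 am, 8:05 am-8:20 am, 9:10 am-9:30 am, 10:45 am-1:30 pm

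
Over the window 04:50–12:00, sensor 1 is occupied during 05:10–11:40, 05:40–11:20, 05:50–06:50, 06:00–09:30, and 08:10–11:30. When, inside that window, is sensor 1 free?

The merged coverage is 05:10–11:40.
Uncovered inside 04:50–12:00: 04:50–05:10, 11:40–12:00.

04:50–05:10, 11:40–12:00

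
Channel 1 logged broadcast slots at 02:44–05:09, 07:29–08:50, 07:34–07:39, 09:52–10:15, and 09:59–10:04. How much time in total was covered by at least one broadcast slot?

4 h 9 min

Merged: 02:44–05:09, 07:29–08:50, 09:52–10:15.
Lengths: 2 h 25 min + 1 h 21 min + 23 min = 4 h 9 min.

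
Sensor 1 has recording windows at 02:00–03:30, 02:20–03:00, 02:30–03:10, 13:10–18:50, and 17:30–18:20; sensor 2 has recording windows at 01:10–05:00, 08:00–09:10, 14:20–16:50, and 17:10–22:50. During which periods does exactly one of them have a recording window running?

01:10–02:00, 03:30–05:00, 08:00–09:10, 13:10–14:20, 16:50–17:10, 18:50–22:50

First set merges to 02:00–03:30, 13:10–18:50.
A but not B: 13:10–14:20, 16:50–17:10.
B but not A: 01:10–02:00, 03:30–05:00, 08:00–09:10, 18:50–22:50.
Combining gives A △ B.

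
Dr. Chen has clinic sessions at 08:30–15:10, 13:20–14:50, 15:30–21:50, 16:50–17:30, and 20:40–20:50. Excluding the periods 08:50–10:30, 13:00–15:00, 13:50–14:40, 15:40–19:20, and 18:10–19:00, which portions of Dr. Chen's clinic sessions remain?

Merge the first list: 08:30–15:10, 15:30–21:50.
Merge the second list: 08:50–10:30, 13:00–15:00, 15:40–19:20.
08:30–15:10 with B removed leaves 08:30–08:50, 10:30–13:00, 15:00–15:10.
15:30–21:50 with B removed leaves 15:30–15:40, 19:20–21:50.

08:30–08:50, 10:30–13:00, 15:00–15:10, 15:30–15:40, 19:20–21:50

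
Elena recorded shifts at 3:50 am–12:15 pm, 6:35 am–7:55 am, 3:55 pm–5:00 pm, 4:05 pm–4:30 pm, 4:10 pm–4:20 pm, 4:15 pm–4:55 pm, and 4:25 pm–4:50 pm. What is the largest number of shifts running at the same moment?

Walk the sorted start/end points keeping a running depth.
The depth first hits 4 at 4:15 pm.

4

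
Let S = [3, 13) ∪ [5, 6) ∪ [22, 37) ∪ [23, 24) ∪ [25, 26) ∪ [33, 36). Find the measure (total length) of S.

25

Merged: [3, 13), [22, 37).
Lengths: 10 + 15 = 25.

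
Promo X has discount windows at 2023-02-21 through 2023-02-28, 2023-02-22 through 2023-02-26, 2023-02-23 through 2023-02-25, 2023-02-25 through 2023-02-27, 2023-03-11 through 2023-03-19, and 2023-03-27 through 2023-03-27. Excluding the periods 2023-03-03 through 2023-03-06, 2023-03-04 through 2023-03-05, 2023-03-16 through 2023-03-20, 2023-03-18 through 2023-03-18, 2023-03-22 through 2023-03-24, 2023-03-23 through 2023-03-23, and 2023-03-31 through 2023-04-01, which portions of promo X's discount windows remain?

2023-02-21 through 2023-02-28, 2023-03-11 through 2023-03-15, 2023-03-27 through 2023-03-27

First set merges to 2023-02-21 through 2023-02-28, 2023-03-11 through 2023-03-19, 2023-03-27 through 2023-03-27.
Second set merges to 2023-03-03 through 2023-03-06, 2023-03-16 through 2023-03-20, 2023-03-22 through 2023-03-24, 2023-03-31 through 2023-04-01.
2023-02-21 through 2023-02-28: nothing removed.
2023-03-11 through 2023-03-19 \ B = 2023-03-11 through 2023-03-15.
2023-03-27 through 2023-03-27: nothing removed.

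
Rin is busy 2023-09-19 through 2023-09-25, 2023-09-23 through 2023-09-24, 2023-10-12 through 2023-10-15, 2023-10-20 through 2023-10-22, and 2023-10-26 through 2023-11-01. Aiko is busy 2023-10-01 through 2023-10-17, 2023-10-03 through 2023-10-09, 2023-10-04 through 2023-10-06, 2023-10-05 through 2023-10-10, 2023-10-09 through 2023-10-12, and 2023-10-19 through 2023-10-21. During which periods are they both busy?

First set merges to 2023-09-19 through 2023-09-25, 2023-10-12 through 2023-10-15, 2023-10-20 through 2023-10-22, 2023-10-26 through 2023-11-01.
Second set merges to 2023-10-01 through 2023-10-17, 2023-10-19 through 2023-10-21.
2023-09-19 through 2023-09-25 falls entirely outside B.
2023-10-12 through 2023-10-15 overlaps B on 2023-10-12 through 2023-10-15.
2023-10-20 through 2023-10-22 overlaps B on 2023-10-20 through 2023-10-21.
2023-10-26 through 2023-11-01 falls entirely outside B.

2023-10-12 through 2023-10-15, 2023-10-20 through 2023-10-21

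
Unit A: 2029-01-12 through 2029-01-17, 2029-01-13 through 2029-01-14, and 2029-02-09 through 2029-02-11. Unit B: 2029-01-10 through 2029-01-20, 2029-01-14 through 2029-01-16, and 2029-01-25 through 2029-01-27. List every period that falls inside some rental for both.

2029-01-12 through 2029-01-17

First set merges to 2029-01-12 through 2029-01-17, 2029-02-09 through 2029-02-11.
Second set merges to 2029-01-10 through 2029-01-20, 2029-01-25 through 2029-01-27.
2029-01-12 through 2029-01-17 meets the second set on 2029-01-12 through 2029-01-17.
2029-02-09 through 2029-02-11: no overlap with the second set.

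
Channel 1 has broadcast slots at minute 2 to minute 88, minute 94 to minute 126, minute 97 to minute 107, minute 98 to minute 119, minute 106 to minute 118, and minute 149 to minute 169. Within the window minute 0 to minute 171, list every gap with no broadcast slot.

After merging, the occupied span is minute 2 to minute 88, minute 94 to minute 126, minute 149 to minute 169.
Uncovered inside minute 0 to minute 171: minute 0 to minute 2, minute 88 to minute 94, minute 126 to minute 149, minute 169 to minute 171.

minute 0 to minute 2, minute 88 to minute 94, minute 126 to minute 149, minute 169 to minute 171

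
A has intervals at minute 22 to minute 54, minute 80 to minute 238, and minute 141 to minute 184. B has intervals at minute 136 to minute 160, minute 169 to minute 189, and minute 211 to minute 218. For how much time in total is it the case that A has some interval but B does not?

Merge the first list: minute 22 to minute 54, minute 80 to minute 238.
A \ B = minute 22 to minute 54, minute 80 to minute 136, minute 160 to minute 169, minute 189 to minute 211, minute 218 to minute 238.
Total: 32 minutes + 56 minutes + 9 minutes + 22 minutes + 20 minutes = 139 minutes.

139 minutes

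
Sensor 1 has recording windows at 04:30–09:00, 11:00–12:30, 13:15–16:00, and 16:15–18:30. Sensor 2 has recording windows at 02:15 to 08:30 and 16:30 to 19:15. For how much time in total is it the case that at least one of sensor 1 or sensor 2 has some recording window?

14 h

A ∪ B = 02:15-09:00, 11:00-12:30, 13:15-16:00, 16:15-19:15.
Total: 6 h 45 min + 1 h 30 min + 2 h 45 min + 3 h = 14 h.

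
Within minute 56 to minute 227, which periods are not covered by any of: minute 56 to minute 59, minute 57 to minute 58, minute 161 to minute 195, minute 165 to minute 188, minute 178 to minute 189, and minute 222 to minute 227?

After merging, the occupied span is minute 56 to minute 59, minute 161 to minute 195, minute 222 to minute 227.
Complement within minute 56 to minute 227: minute 59 to minute 161, minute 195 to minute 222.

minute 59 to minute 161, minute 195 to minute 222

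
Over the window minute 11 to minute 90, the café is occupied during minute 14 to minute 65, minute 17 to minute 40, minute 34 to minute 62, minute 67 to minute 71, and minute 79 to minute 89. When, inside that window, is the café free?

After merging, the occupied span is minute 14 to minute 65, minute 67 to minute 71, minute 79 to minute 89.
Gaps within minute 11 to minute 90: minute 11 to minute 14, minute 65 to minute 67, minute 71 to minute 79, minute 89 to minute 90.

minute 11 to minute 14, minute 65 to minute 67, minute 71 to minute 79, minute 89 to minute 90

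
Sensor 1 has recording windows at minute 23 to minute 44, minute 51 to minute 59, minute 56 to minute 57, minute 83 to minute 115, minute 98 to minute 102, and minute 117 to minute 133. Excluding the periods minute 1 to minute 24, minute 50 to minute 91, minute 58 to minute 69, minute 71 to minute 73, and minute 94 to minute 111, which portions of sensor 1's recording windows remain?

Merge the first list: minute 23 to minute 44, minute 51 to minute 59, minute 83 to minute 115, minute 117 to minute 133.
Merge the second list: minute 1 to minute 24, minute 50 to minute 91, minute 94 to minute 111.
minute 23 to minute 44 with B removed leaves minute 24 to minute 44.
minute 51 to minute 59 lies entirely inside B → drops out.
minute 83 to minute 115 with B removed leaves minute 91 to minute 94, minute 111 to minute 115.
minute 117 to minute 133 is untouched.

minute 24 to minute 44, minute 91 to minute 94, minute 111 to minute 115, minute 117 to minute 133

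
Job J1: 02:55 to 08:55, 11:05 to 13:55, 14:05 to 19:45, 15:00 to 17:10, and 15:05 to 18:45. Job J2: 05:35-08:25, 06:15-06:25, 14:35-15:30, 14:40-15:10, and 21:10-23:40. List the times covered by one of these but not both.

First set merges to 02:55–08:55, 11:05–13:55, 14:05–19:45.
Second set merges to 05:35–08:25, 14:35–15:30, 21:10–23:40.
A \ B = 02:55–05:35, 08:25–08:55, 11:05–13:55, 14:05–14:35, 15:30–19:45.
B \ A = 21:10–23:40.
Union of the two gives the symmetric difference.

02:55–05:35, 08:25–08:55, 11:05–13:55, 14:05–14:35, 15:30–19:45, 21:10–23:40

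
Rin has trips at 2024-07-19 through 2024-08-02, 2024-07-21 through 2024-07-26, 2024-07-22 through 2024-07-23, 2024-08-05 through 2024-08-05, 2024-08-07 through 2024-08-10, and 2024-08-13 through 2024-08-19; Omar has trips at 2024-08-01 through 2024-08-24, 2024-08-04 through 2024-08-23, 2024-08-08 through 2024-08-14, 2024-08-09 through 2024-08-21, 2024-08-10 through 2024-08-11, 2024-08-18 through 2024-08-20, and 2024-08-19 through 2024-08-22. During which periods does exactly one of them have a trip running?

2024-07-19 through 2024-07-31, 2024-08-03 through 2024-08-04, 2024-08-06 through 2024-08-06, 2024-08-11 through 2024-08-12, 2024-08-20 through 2024-08-24

Merge the first list: 2024-07-19 through 2024-08-02, 2024-08-05 through 2024-08-05, 2024-08-07 through 2024-08-10, 2024-08-13 through 2024-08-19.
Merge the second list: 2024-08-01 through 2024-08-24.
A \ B = 2024-07-19 through 2024-07-31.
B \ A = 2024-08-03 through 2024-08-04, 2024-08-06 through 2024-08-06, 2024-08-11 through 2024-08-12, 2024-08-20 through 2024-08-24.
Union of the two gives the symmetric difference.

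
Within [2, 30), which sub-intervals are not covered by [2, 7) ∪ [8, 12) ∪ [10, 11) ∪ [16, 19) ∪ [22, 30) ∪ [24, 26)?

Covered (merged): [2, 7), [8, 12), [16, 19), [22, 30).
Complement within [2, 30): [7, 8), [12, 16), [19, 22).

[7, 8) ∪ [12, 16) ∪ [19, 22)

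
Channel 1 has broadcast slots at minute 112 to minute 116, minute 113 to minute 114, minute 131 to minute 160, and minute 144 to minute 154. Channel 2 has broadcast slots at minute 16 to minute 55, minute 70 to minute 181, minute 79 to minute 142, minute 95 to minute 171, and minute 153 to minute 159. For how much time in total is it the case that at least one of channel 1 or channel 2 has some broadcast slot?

Merge the first list: minute 112 to minute 116, minute 131 to minute 160.
Merge the second list: minute 16 to minute 55, minute 70 to minute 181.
A ∪ B = minute 16 to minute 55, minute 70 to minute 181.
Total: 39 minutes + 111 minutes = 150 minutes.

150 minutes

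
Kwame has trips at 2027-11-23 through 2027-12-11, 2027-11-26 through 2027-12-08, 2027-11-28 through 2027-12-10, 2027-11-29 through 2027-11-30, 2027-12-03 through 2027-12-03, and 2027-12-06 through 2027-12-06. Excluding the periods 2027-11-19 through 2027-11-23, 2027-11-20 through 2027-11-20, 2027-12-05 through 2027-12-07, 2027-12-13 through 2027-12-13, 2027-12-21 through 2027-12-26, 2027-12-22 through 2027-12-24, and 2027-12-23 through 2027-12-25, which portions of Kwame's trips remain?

A, merged: 2027-11-23 through 2027-12-11.
B, merged: 2027-11-19 through 2027-11-23, 2027-12-05 through 2027-12-07, 2027-12-13 through 2027-12-13, 2027-12-21 through 2027-12-26.
2027-11-23 through 2027-12-11 with B removed leaves 2027-11-24 through 2027-12-04, 2027-12-08 through 2027-12-11.

2027-11-24 through 2027-12-04, 2027-12-08 through 2027-12-11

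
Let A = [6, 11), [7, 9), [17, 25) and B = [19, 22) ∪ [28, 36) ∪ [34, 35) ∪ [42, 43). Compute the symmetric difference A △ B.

[6, 11) ∪ [17, 19) ∪ [22, 25) ∪ [28, 36) ∪ [42, 43)

Merge the first list: [6, 11), [17, 25).
Merge the second list: [19, 22), [28, 36), [42, 43).
A but not B: [6, 11), [17, 19), [22, 25).
B but not A: [28, 36), [42, 43).
Combining gives A △ B.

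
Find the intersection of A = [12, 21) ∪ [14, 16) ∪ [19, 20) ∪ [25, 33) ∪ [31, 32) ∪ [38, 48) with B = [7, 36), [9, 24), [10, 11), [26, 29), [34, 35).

First set merges to [12, 21), [25, 33), [38, 48).
Second set merges to [7, 36).
[12, 21) meets the second set on [12, 21).
[25, 33) meets the second set on [25, 33).
[38, 48): no overlap with the second set.

[12, 21) ∪ [25, 33)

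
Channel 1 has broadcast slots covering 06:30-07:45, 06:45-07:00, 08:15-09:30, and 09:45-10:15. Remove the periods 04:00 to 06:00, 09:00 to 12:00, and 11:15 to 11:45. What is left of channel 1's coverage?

06:30–07:45, 08:15–09:00

A, merged: 06:30–07:45, 08:15–09:30, 09:45–10:15.
B, merged: 04:00–06:00, 09:00–12:00.
06:30–07:45 is untouched.
08:15–09:30 with B removed leaves 08:15–09:00.
09:45–10:15 lies entirely inside B → drops out.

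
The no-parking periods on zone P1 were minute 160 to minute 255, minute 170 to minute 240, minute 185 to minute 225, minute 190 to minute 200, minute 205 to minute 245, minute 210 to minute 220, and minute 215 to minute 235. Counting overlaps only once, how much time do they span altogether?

Merged: minute 160 to minute 255.
Length: 95 minutes.

95 minutes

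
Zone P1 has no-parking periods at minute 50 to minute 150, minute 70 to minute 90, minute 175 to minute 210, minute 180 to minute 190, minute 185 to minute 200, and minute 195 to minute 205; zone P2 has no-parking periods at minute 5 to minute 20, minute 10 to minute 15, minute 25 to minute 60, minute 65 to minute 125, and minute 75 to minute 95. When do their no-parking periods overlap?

minute 50 to minute 60, minute 65 to minute 125

A, merged: minute 50 to minute 150, minute 175 to minute 210.
B, merged: minute 5 to minute 20, minute 25 to minute 60, minute 65 to minute 125.
minute 50 to minute 150 meets the second set on minute 50 to minute 60, minute 65 to minute 125.
minute 175 to minute 210: no overlap with the second set.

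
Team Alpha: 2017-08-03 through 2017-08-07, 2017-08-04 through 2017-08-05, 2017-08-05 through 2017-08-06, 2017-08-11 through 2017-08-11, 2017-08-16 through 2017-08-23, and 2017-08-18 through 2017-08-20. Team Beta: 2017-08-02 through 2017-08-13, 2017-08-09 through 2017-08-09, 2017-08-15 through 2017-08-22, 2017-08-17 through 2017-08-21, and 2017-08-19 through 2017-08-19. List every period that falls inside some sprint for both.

2017-08-03 through 2017-08-07, 2017-08-11 through 2017-08-11, 2017-08-16 through 2017-08-22

Merge the first list: 2017-08-03 through 2017-08-07, 2017-08-11 through 2017-08-11, 2017-08-16 through 2017-08-23.
Merge the second list: 2017-08-02 through 2017-08-13, 2017-08-15 through 2017-08-22.
2017-08-03 through 2017-08-07 meets the second set on 2017-08-03 through 2017-08-07.
2017-08-11 through 2017-08-11 meets the second set on 2017-08-11 through 2017-08-11.
2017-08-16 through 2017-08-23 meets the second set on 2017-08-16 through 2017-08-22.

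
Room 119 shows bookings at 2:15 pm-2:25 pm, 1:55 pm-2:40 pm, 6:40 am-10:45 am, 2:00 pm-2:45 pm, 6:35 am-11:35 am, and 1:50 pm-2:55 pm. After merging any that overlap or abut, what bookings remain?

6:35 am–11:35 am, 1:50 pm–2:55 pm

Sort by start: 6:35 am–11:35 am, 6:40 am–10:45 am, 1:50 pm–2:55 pm, 1:55 pm–2:40 pm, 2:00 pm–2:45 pm, 2:15 pm–2:25 pm.
6:40 am–10:45 am overlaps/touches 6:35 am–11:35 am → extend to 6:35 am–11:35 am.
1:50 pm–2:55 pm is disjoint → start new block.
1:55 pm–2:40 pm overlaps/touches 1:50 pm–2:55 pm → extend to 1:50 pm–2:55 pm.
2:00 pm–2:45 pm overlaps/touches 1:50 pm–2:55 pm → extend to 1:50 pm–2:55 pm.
2:15 pm–2:25 pm overlaps/touches 1:50 pm–2:55 pm → extend to 1:50 pm–2:55 pm.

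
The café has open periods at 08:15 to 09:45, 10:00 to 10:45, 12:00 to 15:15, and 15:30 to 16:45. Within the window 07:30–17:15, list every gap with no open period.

After merging, the occupied span is 08:15–09:45, 10:00–10:45, 12:00–15:15, 15:30–16:45.
Gaps within 07:30–17:15: 07:30–08:15, 09:45–10:00, 10:45–12:00, 15:15–15:30, 16:45–17:15.

07:30–08:15, 09:45–10:00, 10:45–12:00, 15:15–15:30, 16:45–17:15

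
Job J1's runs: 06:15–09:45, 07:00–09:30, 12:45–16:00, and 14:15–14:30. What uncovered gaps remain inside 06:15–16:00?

09:45–12:45

The merged coverage is 06:15–09:45, 12:45–16:00.
Gaps within 06:15–16:00: 09:45–12:45.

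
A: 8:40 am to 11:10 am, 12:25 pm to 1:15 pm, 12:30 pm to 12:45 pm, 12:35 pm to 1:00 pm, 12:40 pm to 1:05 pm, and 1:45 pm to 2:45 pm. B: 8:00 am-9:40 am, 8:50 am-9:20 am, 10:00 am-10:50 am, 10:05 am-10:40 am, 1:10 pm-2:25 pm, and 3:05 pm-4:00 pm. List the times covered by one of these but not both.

A, merged: 8:40 am-11:10 am, 12:25 pm-1:15 pm, 1:45 pm-2:45 pm.
B, merged: 8:00 am-9:40 am, 10:00 am-10:50 am, 1:10 pm-2:25 pm, 3:05 pm-4:00 pm.
Only in the first: 9:40 am-10:00 am, 10:50 am-11:10 am, 12:25 pm-1:10 pm, 2:25 pm-2:45 pm.
Only in the second: 8:00 am-8:40 am, 1:15 pm-1:45 pm, 3:05 pm-4:00 pm.
Together these are the periods covered by exactly one.

8:00 am-8:40 am, 9:40 am-10:00 am, 10:50 am-11:10 am, 12:25 pm-1:10 pm, 1:15 pm-1:45 pm, 2:25 pm-2:45 pm, 3:05 pm-4:00 pm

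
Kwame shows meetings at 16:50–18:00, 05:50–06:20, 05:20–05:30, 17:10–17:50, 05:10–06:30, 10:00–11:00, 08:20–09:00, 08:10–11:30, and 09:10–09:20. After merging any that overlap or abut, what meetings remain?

05:10-06:30, 08:10-11:30, 16:50-18:00

Sort by start: 05:10-06:30, 05:20-05:30, 05:50-06:20, 08:10-11:30, 08:20-09:00, 09:10-09:20, 10:00-11:00, 16:50-18:00, 17:10-17:50.
05:20-05:30 overlaps/touches 05:10-06:30 → extend to 05:10-06:30.
05:50-06:20 overlaps/touches 05:10-06:30 → extend to 05:10-06:30.
08:10-11:30 is disjoint → start new block.
08:20-09:00 overlaps/touches 08:10-11:30 → extend to 08:10-11:30.
09:10-09:20 overlaps/touches 08:10-11:30 → extend to 08:10-11:30.
10:00-11:00 overlaps/touches 08:10-11:30 → extend to 08:10-11:30.
16:50-18:00 is disjoint → start new block.
17:10-17:50 overlaps/touches 16:50-18:00 → extend to 16:50-18:00.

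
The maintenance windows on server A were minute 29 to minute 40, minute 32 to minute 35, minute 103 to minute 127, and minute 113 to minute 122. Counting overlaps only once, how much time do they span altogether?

Merged: minute 29 to minute 40, minute 103 to minute 127.
Lengths: 11 minutes + 24 minutes = 35 minutes.

35 minutes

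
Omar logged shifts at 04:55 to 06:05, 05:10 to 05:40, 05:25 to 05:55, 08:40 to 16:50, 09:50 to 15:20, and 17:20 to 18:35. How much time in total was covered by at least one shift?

10 h 35 min

Merged: 04:55-06:05, 08:40-16:50, 17:20-18:35.
Lengths: 1 h 10 min + 8 h 10 min + 1 h 15 min = 10 h 35 min.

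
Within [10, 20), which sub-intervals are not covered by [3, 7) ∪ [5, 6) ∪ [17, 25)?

[10, 17)

The merged coverage is [3, 7), [17, 25).
Uncovered inside [10, 20): [10, 17).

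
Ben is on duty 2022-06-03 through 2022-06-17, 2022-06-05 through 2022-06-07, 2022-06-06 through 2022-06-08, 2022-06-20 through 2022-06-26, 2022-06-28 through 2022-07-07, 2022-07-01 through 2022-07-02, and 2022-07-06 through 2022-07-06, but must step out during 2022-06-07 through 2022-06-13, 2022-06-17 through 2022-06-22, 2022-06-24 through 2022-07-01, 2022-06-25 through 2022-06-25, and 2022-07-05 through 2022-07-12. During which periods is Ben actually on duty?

Merge the first list: 2022-06-03 through 2022-06-17, 2022-06-20 through 2022-06-26, 2022-06-28 through 2022-07-07.
Merge the second list: 2022-06-07 through 2022-06-13, 2022-06-17 through 2022-06-22, 2022-06-24 through 2022-07-01, 2022-07-05 through 2022-07-12.
2022-06-03 through 2022-06-17 with B removed leaves 2022-06-03 through 2022-06-06, 2022-06-14 through 2022-06-16.
2022-06-20 through 2022-06-26 with B removed leaves 2022-06-23 through 2022-06-23.
2022-06-28 through 2022-07-07 with B removed leaves 2022-07-02 through 2022-07-04.

2022-06-03 through 2022-06-06, 2022-06-14 through 2022-06-16, 2022-06-23 through 2022-06-23, 2022-07-02 through 2022-07-04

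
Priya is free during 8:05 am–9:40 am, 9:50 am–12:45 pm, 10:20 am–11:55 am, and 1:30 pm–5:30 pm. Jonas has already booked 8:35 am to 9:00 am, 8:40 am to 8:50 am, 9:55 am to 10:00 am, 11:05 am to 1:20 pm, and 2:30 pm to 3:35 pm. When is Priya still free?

8:05 am–8:35 am, 9:00 am–9:40 am, 9:50 am–9:55 am, 10:00 am–11:05 am, 1:30 pm–2:30 pm, 3:35 pm–5:30 pm

A, merged: 8:05 am–9:40 am, 9:50 am–12:45 pm, 1:30 pm–5:30 pm.
B, merged: 8:35 am–9:00 am, 9:55 am–10:00 am, 11:05 am–1:20 pm, 2:30 pm–3:35 pm.
8:05 am–9:40 am with B removed leaves 8:05 am–8:35 am, 9:00 am–9:40 am.
9:50 am–12:45 pm with B removed leaves 9:50 am–9:55 am, 10:00 am–11:05 am.
1:30 pm–5:30 pm with B removed leaves 1:30 pm–2:30 pm, 3:35 pm–5:30 pm.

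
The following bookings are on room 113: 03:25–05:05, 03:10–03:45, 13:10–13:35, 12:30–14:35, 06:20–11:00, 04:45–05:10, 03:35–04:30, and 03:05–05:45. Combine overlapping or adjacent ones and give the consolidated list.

03:05-05:45, 06:20-11:00, 12:30-14:35

Sort by start: 03:05-05:45, 03:10-03:45, 03:25-05:05, 03:35-04:30, 04:45-05:10, 06:20-11:00, 12:30-14:35, 13:10-13:35.
03:10-03:45 overlaps/touches 03:05-05:45 → extend to 03:05-05:45.
03:25-05:05 overlaps/touches 03:05-05:45 → extend to 03:05-05:45.
03:35-04:30 overlaps/touches 03:05-05:45 → extend to 03:05-05:45.
04:45-05:10 overlaps/touches 03:05-05:45 → extend to 03:05-05:45.
06:20-11:00 is disjoint → start new block.
12:30-14:35 is disjoint → start new block.
13:10-13:35 overlaps/touches 12:30-14:35 → extend to 12:30-14:35.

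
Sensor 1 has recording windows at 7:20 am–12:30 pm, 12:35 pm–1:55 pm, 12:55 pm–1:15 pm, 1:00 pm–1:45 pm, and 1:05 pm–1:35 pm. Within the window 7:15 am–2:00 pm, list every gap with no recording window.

The merged coverage is 7:20 am-12:30 pm, 12:35 pm-1:55 pm.
Gaps within 7:15 am-2:00 pm: 7:15 am-7:20 am, 12:30 pm-12:35 pm, 1:55 pm-2:00 pm.

7:15 am-7:20 am, 12:30 pm-12:35 pm, 1:55 pm-2:00 pm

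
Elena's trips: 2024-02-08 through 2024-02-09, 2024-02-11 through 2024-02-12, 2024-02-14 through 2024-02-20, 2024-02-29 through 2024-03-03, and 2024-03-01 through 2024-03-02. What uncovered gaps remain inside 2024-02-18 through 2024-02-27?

2024-02-21 through 2024-02-27

Covered (merged): 2024-02-08 through 2024-02-09, 2024-02-11 through 2024-02-12, 2024-02-14 through 2024-02-20, 2024-02-29 through 2024-03-03.
Gaps within 2024-02-18 through 2024-02-27: 2024-02-21 through 2024-02-27.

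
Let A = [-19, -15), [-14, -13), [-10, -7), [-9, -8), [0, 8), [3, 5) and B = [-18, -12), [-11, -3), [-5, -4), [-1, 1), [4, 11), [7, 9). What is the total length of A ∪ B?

27

A, merged: [-19, -15), [-14, -13), [-10, -7), [0, 8).
B, merged: [-18, -12), [-11, -3), [-1, 1), [4, 11).
A ∪ B = [-19, -12), [-11, -3), [-1, 11).
Total: 7 + 8 + 12 = 27.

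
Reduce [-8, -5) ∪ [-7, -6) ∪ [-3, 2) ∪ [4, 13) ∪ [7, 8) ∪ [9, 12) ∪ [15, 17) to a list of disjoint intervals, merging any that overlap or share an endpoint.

[-8, -5) ∪ [-3, 2) ∪ [4, 13) ∪ [15, 17)

[-7, -6) overlaps/touches [-8, -5) → extend to [-8, -5).
[-3, 2) is disjoint → start new block.
[4, 13) is disjoint → start new block.
[7, 8) overlaps/touches [4, 13) → extend to [4, 13).
[9, 12) overlaps/touches [4, 13) → extend to [4, 13).
[15, 17) is disjoint → start new block.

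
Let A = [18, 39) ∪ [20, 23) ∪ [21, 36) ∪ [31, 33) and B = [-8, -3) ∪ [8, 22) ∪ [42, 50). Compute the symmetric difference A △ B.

First set merges to [18, 39).
A but not B: [22, 39).
B but not A: [-8, -3), [8, 18), [42, 50).
Combining gives A △ B.

[-8, -3) ∪ [8, 18) ∪ [22, 39) ∪ [42, 50)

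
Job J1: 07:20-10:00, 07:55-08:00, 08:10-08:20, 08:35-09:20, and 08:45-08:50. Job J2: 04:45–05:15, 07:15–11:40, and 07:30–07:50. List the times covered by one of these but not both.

04:45-05:15, 07:15-07:20, 10:00-11:40

A, merged: 07:20-10:00.
B, merged: 04:45-05:15, 07:15-11:40.
A \ B = none.
B \ A = 04:45-05:15, 07:15-07:20, 10:00-11:40.
Union of the two gives the symmetric difference.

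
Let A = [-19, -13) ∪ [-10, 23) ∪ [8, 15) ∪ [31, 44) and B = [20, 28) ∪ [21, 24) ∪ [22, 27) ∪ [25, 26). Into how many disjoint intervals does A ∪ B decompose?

3

First set merges to [-19, -13), [-10, 23), [31, 44).
Second set merges to [20, 28).
A ∪ B = [-19, -13), [-10, 28), [31, 44).
That is 3 disjoint pieces.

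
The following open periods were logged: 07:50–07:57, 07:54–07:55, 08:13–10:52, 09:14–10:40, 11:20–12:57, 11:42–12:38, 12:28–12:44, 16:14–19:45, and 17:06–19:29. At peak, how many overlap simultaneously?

Walk the sorted start/end points keeping a running depth.
The depth first hits 3 at 12:28.

3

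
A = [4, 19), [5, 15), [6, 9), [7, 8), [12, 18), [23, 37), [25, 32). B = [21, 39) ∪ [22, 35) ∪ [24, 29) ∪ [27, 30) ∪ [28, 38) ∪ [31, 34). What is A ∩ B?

Merge the first list: [4, 19), [23, 37).
Merge the second list: [21, 39).
[4, 19) meets no B interval.
[23, 37) ∩ B → [23, 37).

[23, 37)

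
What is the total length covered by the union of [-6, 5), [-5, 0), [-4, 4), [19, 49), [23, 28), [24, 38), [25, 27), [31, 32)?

41

Merged: [-6, 5), [19, 49).
Lengths: 11 + 30 = 41.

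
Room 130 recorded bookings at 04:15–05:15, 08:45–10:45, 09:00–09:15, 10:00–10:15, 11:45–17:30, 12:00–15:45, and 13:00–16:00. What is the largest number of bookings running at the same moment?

3

Sweep endpoints in order; track running count of active intervals.
Peak of 3 reached at 13:00.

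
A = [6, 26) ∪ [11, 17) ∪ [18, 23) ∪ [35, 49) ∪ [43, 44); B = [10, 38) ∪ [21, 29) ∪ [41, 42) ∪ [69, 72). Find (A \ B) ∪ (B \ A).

A, merged: [6, 26), [35, 49).
B, merged: [10, 38), [41, 42), [69, 72).
A but not B: [6, 10), [38, 41), [42, 49).
B but not A: [26, 35), [69, 72).
Combining gives A △ B.

[6, 10) ∪ [26, 35) ∪ [38, 41) ∪ [42, 49) ∪ [69, 72)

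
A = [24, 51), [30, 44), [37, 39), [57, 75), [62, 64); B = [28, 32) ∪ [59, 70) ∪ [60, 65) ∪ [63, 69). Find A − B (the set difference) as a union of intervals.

[24, 28) ∪ [32, 51) ∪ [57, 59) ∪ [70, 75)

A, merged: [24, 51), [57, 75).
B, merged: [28, 32), [59, 70).
[24, 51) with B removed leaves [24, 28), [32, 51).
[57, 75) with B removed leaves [57, 59), [70, 75).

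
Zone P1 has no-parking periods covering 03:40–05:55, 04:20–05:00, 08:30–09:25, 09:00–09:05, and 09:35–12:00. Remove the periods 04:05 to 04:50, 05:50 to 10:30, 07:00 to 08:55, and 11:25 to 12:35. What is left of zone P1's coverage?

03:40–04:05, 04:50–05:50, 10:30–11:25

Merge the first list: 03:40–05:55, 08:30–09:25, 09:35–12:00.
Merge the second list: 04:05–04:50, 05:50–10:30, 11:25–12:35.
03:40–05:55 with B removed leaves 03:40–04:05, 04:50–05:50.
08:30–09:25 lies entirely inside B → drops out.
09:35–12:00 with B removed leaves 10:30–11:25.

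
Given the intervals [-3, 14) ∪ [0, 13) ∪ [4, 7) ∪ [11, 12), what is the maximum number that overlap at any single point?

Walk the sorted start/end points keeping a running depth.
The depth first hits 3 at 4.

3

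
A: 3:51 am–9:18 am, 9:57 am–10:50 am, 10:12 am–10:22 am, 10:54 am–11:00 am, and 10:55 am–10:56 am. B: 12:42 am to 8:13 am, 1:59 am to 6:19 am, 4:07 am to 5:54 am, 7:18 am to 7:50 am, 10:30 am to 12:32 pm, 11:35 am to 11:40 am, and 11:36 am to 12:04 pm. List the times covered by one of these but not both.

12:42 am–3:51 am, 8:13 am–9:18 am, 9:57 am–10:30 am, 10:50 am–10:54 am, 11:00 am–12:32 pm

Merge the first list: 3:51 am–9:18 am, 9:57 am–10:50 am, 10:54 am–11:00 am.
Merge the second list: 12:42 am–8:13 am, 10:30 am–12:32 pm.
Only in the first: 8:13 am–9:18 am, 9:57 am–10:30 am.
Only in the second: 12:42 am–3:51 am, 10:50 am–10:54 am, 11:00 am–12:32 pm.
Together these are the periods covered by exactly one.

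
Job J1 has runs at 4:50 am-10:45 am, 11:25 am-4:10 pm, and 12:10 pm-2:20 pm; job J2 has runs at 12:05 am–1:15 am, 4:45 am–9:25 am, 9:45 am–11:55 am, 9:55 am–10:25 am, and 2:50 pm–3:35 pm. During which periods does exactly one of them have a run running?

A, merged: 4:50 am–10:45 am, 11:25 am–4:10 pm.
B, merged: 12:05 am–1:15 am, 4:45 am–9:25 am, 9:45 am–11:55 am, 2:50 pm–3:35 pm.
A but not B: 9:25 am–9:45 am, 11:55 am–2:50 pm, 3:35 pm–4:10 pm.
B but not A: 12:05 am–1:15 am, 4:45 am–4:50 am, 10:45 am–11:25 am.
Combining gives A △ B.

12:05 am–1:15 am, 4:45 am–4:50 am, 9:25 am–9:45 am, 10:45 am–11:25 am, 11:55 am–2:50 pm, 3:35 pm–4:10 pm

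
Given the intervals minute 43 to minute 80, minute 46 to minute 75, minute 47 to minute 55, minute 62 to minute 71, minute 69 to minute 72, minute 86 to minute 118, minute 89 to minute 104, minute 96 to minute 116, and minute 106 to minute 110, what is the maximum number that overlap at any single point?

4

Sweep endpoints in order; track running count of active intervals.
Peak of 4 reached at minute 69.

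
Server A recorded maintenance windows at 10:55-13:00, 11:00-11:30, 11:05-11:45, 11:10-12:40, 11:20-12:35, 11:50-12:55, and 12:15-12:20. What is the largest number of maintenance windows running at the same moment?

5

Sweep endpoints in order; track running count of active intervals.
Peak of 5 reached at 11:20.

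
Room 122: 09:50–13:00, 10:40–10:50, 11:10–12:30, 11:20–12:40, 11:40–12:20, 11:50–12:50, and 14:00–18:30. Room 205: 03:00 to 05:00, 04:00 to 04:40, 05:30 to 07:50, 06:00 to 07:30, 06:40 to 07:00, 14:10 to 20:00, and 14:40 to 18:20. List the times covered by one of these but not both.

03:00-05:00, 05:30-07:50, 09:50-13:00, 14:00-14:10, 18:30-20:00

Merge the first list: 09:50-13:00, 14:00-18:30.
Merge the second list: 03:00-05:00, 05:30-07:50, 14:10-20:00.
A \ B = 09:50-13:00, 14:00-14:10.
B \ A = 03:00-05:00, 05:30-07:50, 18:30-20:00.
Union of the two gives the symmetric difference.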